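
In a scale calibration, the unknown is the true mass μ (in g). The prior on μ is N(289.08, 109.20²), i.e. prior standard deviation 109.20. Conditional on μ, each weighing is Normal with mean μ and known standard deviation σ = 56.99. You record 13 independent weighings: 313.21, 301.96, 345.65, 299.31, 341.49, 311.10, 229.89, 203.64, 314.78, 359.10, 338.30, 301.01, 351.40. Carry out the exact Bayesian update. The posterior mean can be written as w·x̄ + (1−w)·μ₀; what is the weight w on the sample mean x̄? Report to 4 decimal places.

0.9795

For Normal data with known variance σ², a Normal(μ₀, σ₀²) prior on μ is conjugate. Posterior precision = 1/σ₀² + n/σ²; posterior mean is the precision-weighted average of μ₀ and x̄.
σ₀² = 109.20² = 11924.64, σ² = 56.99² = 3247.8601. Prior precision 1/σ₀² = 1/11924.64; data precision n/σ² = 13/3247.8601.
w = (n/σ²)/(1/σ₀² + n/σ²) = n·σ₀²/(σ² + n·σ₀²) = 13·11924.64/(3247.8601 + 13·11924.64) = 155020.32/158268.1801 = 0.9795.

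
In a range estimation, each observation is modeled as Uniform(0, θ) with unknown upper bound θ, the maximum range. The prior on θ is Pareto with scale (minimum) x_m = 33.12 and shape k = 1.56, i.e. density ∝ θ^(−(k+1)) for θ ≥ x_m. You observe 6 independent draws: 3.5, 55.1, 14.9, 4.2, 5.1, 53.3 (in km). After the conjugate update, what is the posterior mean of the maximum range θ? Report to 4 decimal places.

63.4994

A Pareto(scale x_m, shape k) prior on the upper bound θ of Uniform(0, θ) is conjugate: posterior is Pareto(max(x_m, max xᵢ), k + n).
Sample maximum = 55.1; prior scale x_m = 33.12 → posterior scale = max = 55.10.
Posterior shape = 1.56 + 6 = 7.56.
E[θ|data] = k·x_m/(k−1) = 7.56·55.10/6.56 = 63.4994.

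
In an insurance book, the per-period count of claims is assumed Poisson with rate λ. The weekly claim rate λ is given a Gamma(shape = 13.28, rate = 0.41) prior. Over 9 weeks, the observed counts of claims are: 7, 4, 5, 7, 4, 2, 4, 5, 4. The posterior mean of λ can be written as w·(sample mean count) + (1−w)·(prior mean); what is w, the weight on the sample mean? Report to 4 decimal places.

0.9564

With a Gamma(shape α, rate β) prior, the Poisson likelihood is conjugate: the posterior is Gamma(α + ΣXᵢ, β + n).
Posterior mean = (α₀+S)/(β₀+n) = [n/(β₀+n)]·(S/n) + [β₀/(β₀+n)]·(α₀/β₀), so only n and β₀ enter the weight.
Weight on data w = n/(β₀+n) = 9/(0.41+9) = 9/9.41 = 0.9564.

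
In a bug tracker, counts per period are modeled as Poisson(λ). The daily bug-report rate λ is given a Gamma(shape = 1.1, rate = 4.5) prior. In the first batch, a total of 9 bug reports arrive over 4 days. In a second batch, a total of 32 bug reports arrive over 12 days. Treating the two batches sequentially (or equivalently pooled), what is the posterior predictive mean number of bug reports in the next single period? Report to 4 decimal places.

With a Gamma(shape α, rate β) prior, the Poisson likelihood is conjugate: the posterior is Gamma(α + ΣXᵢ, β + n).
After batch 1: Gamma(α+S, β+n) = Gamma(1.1+9, 4.5+4) = Gamma(10.1, 8.5).
After batch 2: Gamma(α+S, β+n) = Gamma(10.1+32, 8.5+12) = Gamma(42.1, 20.5).
The predictive distribution for one future period is NegBinom with mean α/β = 2.0537.

2.0537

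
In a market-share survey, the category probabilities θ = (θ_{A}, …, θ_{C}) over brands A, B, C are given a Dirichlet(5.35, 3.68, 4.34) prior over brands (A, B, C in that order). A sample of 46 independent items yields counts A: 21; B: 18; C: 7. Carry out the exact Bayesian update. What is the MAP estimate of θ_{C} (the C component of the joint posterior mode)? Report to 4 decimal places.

0.1834

The Dirichlet prior is conjugate to the Multinomial likelihood: each posterior αⱼ = prior αⱼ + observed count nⱼ.
Posterior concentration: (26.35, 21.68, 11.34), total = 59.37.
Joint mode component: (α_{C}−1)/(Σα−K) = 10.34/56.37 = 0.1834.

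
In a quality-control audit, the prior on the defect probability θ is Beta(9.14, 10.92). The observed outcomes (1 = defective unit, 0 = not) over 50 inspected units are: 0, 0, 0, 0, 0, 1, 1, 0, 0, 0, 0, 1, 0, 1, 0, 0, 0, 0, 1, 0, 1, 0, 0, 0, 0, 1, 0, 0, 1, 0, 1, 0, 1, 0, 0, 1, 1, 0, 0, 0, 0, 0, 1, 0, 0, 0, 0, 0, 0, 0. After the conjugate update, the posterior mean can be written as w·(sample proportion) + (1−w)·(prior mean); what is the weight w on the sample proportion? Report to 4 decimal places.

0.7137

The Beta prior is conjugate to a Binomial/Bernoulli likelihood; the update adds successes to α and failures to β.
Posterior mean = (α₀+k)/(α₀+β₀+n) = [n/(α₀+β₀+n)]·(k/n) + [(α₀+β₀)/(α₀+β₀+n)]·α₀/(α₀+β₀), so only n and the prior enter the weight.
The weight on the data is w = n/(α₀+β₀+n) = 50/(9.14+10.92+50) = 50/70.06 = 0.7137.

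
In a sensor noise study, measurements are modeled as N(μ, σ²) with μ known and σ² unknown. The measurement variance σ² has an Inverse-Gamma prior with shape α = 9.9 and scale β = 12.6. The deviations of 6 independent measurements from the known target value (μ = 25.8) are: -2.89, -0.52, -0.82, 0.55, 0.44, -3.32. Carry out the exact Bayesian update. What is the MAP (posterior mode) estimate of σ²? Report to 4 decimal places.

1.6552

With known mean μ and an Inverse-Gamma(α, β) prior on σ², the Normal likelihood is conjugate: posterior is Inv-Gamma(α + n/2, β + Σ(xᵢ−μ)²/2).
Σ(xᵢ−μ)² = (-2.89)² + (-0.52)² + (-0.82)² + (0.55)² + (0.44)² + (-3.32)² = 20.8134.
Posterior: Inv-Gamma(9.9 + 6/2, 12.6 + 20.8134/2) = Inv-Gamma(12.90, 23.00670).
Mode = β/(α+1) = 23.00670/13.90 = 1.6552.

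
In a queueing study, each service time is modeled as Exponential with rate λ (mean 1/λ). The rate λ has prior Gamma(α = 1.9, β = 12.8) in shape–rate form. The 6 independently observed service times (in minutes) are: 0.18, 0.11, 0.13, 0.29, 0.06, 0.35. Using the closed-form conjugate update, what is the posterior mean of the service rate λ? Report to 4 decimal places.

With a Gamma(shape α, rate β) prior on the exponential rate λ, the posterior after n observations with total T = Σxᵢ is Gamma(α+n, β+T).
Sum of observations T = 1.12 minutes; n = 6.
Posterior: Gamma(1.9+6, 12.8+1.12) = Gamma(7.9, 13.92).
Posterior mean of λ = α/β = 7.9/13.92 = 0.5675.

0.5675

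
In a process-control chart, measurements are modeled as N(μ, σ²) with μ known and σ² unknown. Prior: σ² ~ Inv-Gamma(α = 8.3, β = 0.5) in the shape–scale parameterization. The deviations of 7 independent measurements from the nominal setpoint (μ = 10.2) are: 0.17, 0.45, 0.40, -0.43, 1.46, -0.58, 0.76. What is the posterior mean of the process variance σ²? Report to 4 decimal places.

With known mean μ and an Inverse-Gamma(α, β) prior on σ², the Normal likelihood is conjugate: posterior is Inv-Gamma(α + n/2, β + Σ(xᵢ−μ)²/2).
Σ(xᵢ−μ)² = (0.17)² + (0.45)² + (0.40)² + (-0.43)² + (1.46)² + (-0.58)² + (0.76)² = 3.6219.
Posterior: Inv-Gamma(8.3 + 7/2, 0.5 + 3.6219/2) = Inv-Gamma(11.80, 2.31095).
E[σ²|data] = β/(α−1) = 2.31095/10.80 = 0.2140.

0.2140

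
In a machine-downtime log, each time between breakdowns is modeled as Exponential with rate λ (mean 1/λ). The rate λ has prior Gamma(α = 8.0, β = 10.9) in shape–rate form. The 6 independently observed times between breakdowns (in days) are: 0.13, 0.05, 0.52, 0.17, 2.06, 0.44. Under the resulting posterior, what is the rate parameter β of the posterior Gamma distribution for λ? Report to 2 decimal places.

14.27

With a Gamma(shape α, rate β) prior on the exponential rate λ, the posterior after n observations with total T = Σxᵢ is Gamma(α+n, β+T).
Sum of observations T = 3.37 days; n = 6.
Posterior: Gamma(8.0+6, 10.9+3.37) = Gamma(14.0, 14.27).
Posterior β = 14.27.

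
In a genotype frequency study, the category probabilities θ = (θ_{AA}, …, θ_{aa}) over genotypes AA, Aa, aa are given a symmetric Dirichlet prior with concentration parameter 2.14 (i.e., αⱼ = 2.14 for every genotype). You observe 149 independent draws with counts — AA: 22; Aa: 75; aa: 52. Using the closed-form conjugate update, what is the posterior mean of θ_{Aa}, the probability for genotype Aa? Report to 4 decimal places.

0.4963

The Dirichlet prior is conjugate to the Multinomial likelihood: each posterior αⱼ = prior αⱼ + observed count nⱼ.
Posterior concentration: (24.14, 77.14, 54.14), total = 155.42.
E[θ_{Aa}|data] = α_{Aa}/Σα = 77.14/155.42 = 0.4963.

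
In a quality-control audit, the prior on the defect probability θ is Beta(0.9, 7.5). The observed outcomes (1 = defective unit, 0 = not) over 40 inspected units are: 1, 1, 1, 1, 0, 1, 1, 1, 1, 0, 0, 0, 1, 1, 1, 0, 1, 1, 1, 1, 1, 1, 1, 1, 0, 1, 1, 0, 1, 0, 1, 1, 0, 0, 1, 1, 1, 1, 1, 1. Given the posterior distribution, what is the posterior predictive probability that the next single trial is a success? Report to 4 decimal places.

0.6384

The Beta prior is conjugate to a Binomial/Bernoulli likelihood; the update adds successes to α and failures to β.
Posterior: Beta(α+k, β+n−k) = Beta(0.9+30, 7.5+10) = Beta(30.9, 17.5).
For a single future Bernoulli trial, P(success | data) = α/(α+β) = 0.6384.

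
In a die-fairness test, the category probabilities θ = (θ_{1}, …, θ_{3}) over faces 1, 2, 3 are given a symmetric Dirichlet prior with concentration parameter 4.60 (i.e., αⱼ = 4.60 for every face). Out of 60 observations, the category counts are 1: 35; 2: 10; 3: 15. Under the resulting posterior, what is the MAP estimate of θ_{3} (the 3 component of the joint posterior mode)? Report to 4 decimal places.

The Dirichlet prior is conjugate to the Multinomial likelihood: each posterior αⱼ = prior αⱼ + observed count nⱼ.
Posterior concentration: (39.60, 14.60, 19.60), total = 73.80.
Joint mode component: (α_{3}−1)/(Σα−K) = 18.60/70.80 = 0.2627.

0.2627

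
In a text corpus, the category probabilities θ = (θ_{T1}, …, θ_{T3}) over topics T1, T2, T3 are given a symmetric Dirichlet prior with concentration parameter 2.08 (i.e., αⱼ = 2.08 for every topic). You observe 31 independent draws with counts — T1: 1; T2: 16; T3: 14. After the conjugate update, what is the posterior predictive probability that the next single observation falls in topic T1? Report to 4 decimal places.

The Dirichlet prior is conjugate to the Multinomial likelihood: each posterior αⱼ = prior αⱼ + observed count nⱼ.
Posterior concentration: (3.08, 18.08, 16.08), total = 37.24.
P(next = T1 | data) = α_{T1}/Σα = 0.0827.

0.0827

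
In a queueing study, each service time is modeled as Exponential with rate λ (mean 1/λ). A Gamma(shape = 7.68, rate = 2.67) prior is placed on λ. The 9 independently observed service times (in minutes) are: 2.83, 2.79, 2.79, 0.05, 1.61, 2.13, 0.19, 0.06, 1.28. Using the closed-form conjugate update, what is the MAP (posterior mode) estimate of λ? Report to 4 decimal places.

0.9561

With a Gamma(shape α, rate β) prior on the exponential rate λ, the posterior after n observations with total T = Σxᵢ is Gamma(α+n, β+T).
Sum of observations T = 13.73 minutes; n = 9.
Posterior: Gamma(7.68+9, 2.67+13.73) = Gamma(16.68, 16.40).
Mode = (α−1)/β = 0.9561.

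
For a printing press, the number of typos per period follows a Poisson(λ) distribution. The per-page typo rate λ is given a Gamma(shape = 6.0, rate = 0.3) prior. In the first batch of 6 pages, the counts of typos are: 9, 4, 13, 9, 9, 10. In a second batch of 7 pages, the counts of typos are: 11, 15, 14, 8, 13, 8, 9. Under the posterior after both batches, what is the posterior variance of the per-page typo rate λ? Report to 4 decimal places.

0.7801

With a Gamma(shape α, rate β) prior, the Poisson likelihood is conjugate: the posterior is Gamma(α + ΣXᵢ, β + n).
Batch 1: sum of counts S = 54 over n = 6 pages.
After batch 1: Gamma(α+S, β+n) = Gamma(6.0+54, 0.3+6) = Gamma(60.0, 6.3).
Batch 2: sum of counts S = 78 over n = 7 pages.
After batch 2: Gamma(α+S, β+n) = Gamma(60.0+78, 6.3+7) = Gamma(138.0, 13.3).
Var = α/β² = 138.0/13.3² = 0.7801.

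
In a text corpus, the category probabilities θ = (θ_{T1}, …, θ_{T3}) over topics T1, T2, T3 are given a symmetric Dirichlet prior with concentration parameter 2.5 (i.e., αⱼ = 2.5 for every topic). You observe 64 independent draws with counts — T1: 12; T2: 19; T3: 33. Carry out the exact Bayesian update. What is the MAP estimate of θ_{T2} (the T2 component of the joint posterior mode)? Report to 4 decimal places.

The Dirichlet prior is conjugate to the Multinomial likelihood: each posterior αⱼ = prior αⱼ + observed count nⱼ.
Posterior concentration: (14.5, 21.5, 35.5), total = 71.5.
Joint mode component: (α_{T2}−1)/(Σα−K) = 20.5/68.5 = 0.2993.

0.2993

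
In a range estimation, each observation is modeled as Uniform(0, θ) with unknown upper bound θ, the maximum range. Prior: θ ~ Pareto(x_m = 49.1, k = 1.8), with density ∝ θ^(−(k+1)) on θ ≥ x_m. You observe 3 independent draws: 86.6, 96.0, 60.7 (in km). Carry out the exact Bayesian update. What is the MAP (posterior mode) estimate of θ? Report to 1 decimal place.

A Pareto(scale x_m, shape k) prior on the upper bound θ of Uniform(0, θ) is conjugate: posterior is Pareto(max(x_m, max xᵢ), k + n).
Sample maximum = 96.0; prior scale x_m = 49.1 → posterior scale = max = 96.0.
Posterior shape = 1.8 + 3 = 4.8.
The Pareto density is decreasing on [x_m, ∞), so the mode is x_m = 96.0.

96.0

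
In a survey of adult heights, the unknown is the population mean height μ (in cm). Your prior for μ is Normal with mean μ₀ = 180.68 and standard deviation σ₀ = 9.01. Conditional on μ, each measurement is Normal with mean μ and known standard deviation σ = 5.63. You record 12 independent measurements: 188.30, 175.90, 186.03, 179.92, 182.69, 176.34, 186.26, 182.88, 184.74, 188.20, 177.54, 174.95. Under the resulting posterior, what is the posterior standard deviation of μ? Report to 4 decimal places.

For Normal data with known variance σ², a Normal(μ₀, σ₀²) prior on μ is conjugate. Posterior precision = 1/σ₀² + n/σ²; posterior mean is the precision-weighted average of μ₀ and x̄.
σ₀² = 9.01² = 81.1801, σ² = 5.63² = 31.6969; σ² + n·σ₀² = 31.6969 + 12·81.1801 = 1005.8581.
Posterior precision = 1/σ₀² + n/σ² = 1/81.1801 + 12/31.6969 = (σ² + n·σ₀²)/(σ₀²σ²) = 1005.8581/(81.1801·31.6969); posterior variance σₙ² = σ₀²σ²/(σ² + n·σ₀²) = 81.1801·31.6969/1005.8581 = 2.558171.
Posterior SD = √σₙ² = √(81.1801·31.6969/1005.8581) = 1.5994.

1.5994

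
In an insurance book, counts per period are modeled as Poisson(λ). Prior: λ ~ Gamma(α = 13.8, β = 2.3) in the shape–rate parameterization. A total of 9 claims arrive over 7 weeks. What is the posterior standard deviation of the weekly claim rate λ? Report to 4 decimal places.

With a Gamma(shape α, rate β) prior, the Poisson likelihood is conjugate: the posterior is Gamma(α + ΣXᵢ, β + n).
Posterior: Gamma(α+S, β+n) = Gamma(13.8+9, 2.3+7) = Gamma(22.8, 9.3).
SD = √α/β = √22.8/9.3 = 0.5134.

0.5134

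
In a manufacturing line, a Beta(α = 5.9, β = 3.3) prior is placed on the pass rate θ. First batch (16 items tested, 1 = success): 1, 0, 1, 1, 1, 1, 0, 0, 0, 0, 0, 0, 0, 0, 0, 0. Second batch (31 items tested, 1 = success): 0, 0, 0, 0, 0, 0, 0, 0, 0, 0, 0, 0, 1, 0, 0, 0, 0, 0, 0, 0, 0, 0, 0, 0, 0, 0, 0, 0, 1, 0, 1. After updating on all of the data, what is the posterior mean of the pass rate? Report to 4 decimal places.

The Beta prior is conjugate to a Binomial/Bernoulli likelihood; the update adds successes to α and failures to β.
After batch 1: Beta(5.9+5, 3.3+11) = Beta(10.9, 14.3).
After batch 2: Beta(10.9+3, 14.3+28) = Beta(13.9, 42.3).
Posterior mean = α/(α+β) = 13.9/56.2 = 0.2473.

0.2473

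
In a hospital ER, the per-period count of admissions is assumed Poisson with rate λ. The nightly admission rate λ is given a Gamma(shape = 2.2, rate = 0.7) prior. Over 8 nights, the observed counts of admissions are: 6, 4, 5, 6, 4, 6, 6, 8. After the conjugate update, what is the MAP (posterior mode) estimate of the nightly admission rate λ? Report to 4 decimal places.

With a Gamma(shape α, rate β) prior, the Poisson likelihood is conjugate: the posterior is Gamma(α + ΣXᵢ, β + n).
Sum of counts S = 45 over n = 8 nights.
Posterior: Gamma(α+S, β+n) = Gamma(2.2+45, 0.7+8) = Gamma(47.2, 8.7).
Mode of Gamma(α,β) for α≥1 is (α−1)/β = 46.2/8.7 = 5.3103.

5.3103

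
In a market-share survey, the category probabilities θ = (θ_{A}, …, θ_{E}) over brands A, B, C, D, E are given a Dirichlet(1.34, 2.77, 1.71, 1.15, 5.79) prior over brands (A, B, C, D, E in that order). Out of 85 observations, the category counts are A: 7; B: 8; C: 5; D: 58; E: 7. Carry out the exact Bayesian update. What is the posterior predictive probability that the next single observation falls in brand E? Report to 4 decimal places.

The Dirichlet prior is conjugate to the Multinomial likelihood: each posterior αⱼ = prior αⱼ + observed count nⱼ.
Posterior concentration: (8.34, 10.77, 6.71, 59.15, 12.79), total = 97.76.
P(next = E | data) = α_{E}/Σα = 0.1308.

0.1308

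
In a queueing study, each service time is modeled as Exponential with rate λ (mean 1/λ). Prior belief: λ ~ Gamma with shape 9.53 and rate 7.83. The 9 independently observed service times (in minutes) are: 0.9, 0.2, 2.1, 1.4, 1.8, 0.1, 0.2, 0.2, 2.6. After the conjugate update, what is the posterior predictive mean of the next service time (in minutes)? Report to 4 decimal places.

With a Gamma(shape α, rate β) prior on the exponential rate λ, the posterior after n observations with total T = Σxᵢ is Gamma(α+n, β+T).
Sum of observations T = 9.5 minutes; n = 9.
Posterior: Gamma(9.53+9, 7.83+9.5) = Gamma(18.53, 17.33).
The predictive distribution for the next observation is Lomax; its mean is β/(α−1) = 17.33/17.53 = 0.9886.

0.9886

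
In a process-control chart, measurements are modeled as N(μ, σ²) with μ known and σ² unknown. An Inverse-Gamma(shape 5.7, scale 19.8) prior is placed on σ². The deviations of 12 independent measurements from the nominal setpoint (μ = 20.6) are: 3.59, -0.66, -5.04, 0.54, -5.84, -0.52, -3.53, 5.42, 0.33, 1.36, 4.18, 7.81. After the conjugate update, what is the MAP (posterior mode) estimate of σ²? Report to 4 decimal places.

9.2621

With known mean μ and an Inverse-Gamma(α, β) prior on σ², the Normal likelihood is conjugate: posterior is Inv-Gamma(α + n/2, β + Σ(xᵢ−μ)²/2).
Σ(xᵢ−μ)² = (3.59)² + (-0.66)² + (-5.04)² + (0.54)² + (-5.84)² + (-0.52)² + (-3.53)² + (5.42)² + (0.33)² + (1.36)² + (4.18)² + (7.81)² = 195.6572.
Posterior: Inv-Gamma(5.7 + 12/2, 19.8 + 195.6572/2) = Inv-Gamma(11.70, 117.62860).
Mode = β/(α+1) = 117.62860/12.70 = 9.2621.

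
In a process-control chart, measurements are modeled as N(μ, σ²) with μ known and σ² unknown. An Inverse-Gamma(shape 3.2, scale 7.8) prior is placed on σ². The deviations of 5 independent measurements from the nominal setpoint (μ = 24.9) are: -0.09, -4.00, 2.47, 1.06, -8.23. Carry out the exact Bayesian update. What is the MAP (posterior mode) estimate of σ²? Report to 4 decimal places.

7.9526

With known mean μ and an Inverse-Gamma(α, β) prior on σ², the Normal likelihood is conjugate: posterior is Inv-Gamma(α + n/2, β + Σ(xᵢ−μ)²/2).
Σ(xᵢ−μ)² = (-0.09)² + (-4.00)² + (2.47)² + (1.06)² + (-8.23)² = 90.9655.
Posterior: Inv-Gamma(3.2 + 5/2, 7.8 + 90.9655/2) = Inv-Gamma(5.70, 53.28275).
Mode = β/(α+1) = 53.28275/6.70 = 7.9526.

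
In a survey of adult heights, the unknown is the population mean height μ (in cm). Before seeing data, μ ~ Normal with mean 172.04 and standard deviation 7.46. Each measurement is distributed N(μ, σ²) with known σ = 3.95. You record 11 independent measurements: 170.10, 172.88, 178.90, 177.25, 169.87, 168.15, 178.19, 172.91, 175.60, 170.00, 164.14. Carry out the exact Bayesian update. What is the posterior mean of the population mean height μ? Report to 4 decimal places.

172.5320

For Normal data with known variance σ², a Normal(μ₀, σ₀²) prior on μ is conjugate. Posterior precision = 1/σ₀² + n/σ²; posterior mean is the precision-weighted average of μ₀ and x̄.
Σxᵢ = 170.10 + 172.88 + 178.90 + 177.25 + 169.87 + 168.15 + 178.19 + 172.91 + 175.60 + 170.00 + 164.14 = 1897.99, so n·x̄ = 1897.99.
σ₀² = 7.46² = 55.6516, σ² = 3.95² = 15.6025; σ² + n·σ₀² = 15.6025 + 11·55.6516 = 627.7701.
Posterior mean = (μ₀/σ₀² + n·x̄/σ²)/(1/σ₀² + n/σ²) = (σ²·μ₀ + σ₀²·n·x̄)/(σ² + n·σ₀²) = (15.6025·172.04 + 55.6516·1897.99)/627.7701 = 108310.434384/627.7701 = 172.5320.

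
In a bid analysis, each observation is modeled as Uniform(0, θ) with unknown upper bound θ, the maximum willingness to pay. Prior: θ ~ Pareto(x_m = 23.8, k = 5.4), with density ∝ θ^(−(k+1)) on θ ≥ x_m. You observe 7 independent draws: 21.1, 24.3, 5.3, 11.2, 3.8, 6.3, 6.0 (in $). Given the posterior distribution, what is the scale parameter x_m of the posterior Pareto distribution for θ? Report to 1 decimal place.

A Pareto(scale x_m, shape k) prior on the upper bound θ of Uniform(0, θ) is conjugate: posterior is Pareto(max(x_m, max xᵢ), k + n).
Sample maximum = 24.3; prior scale x_m = 23.8 → posterior scale = max = 24.3.
Posterior shape = 5.4 + 7 = 12.4.
Posterior scale x_m = 24.3.

24.3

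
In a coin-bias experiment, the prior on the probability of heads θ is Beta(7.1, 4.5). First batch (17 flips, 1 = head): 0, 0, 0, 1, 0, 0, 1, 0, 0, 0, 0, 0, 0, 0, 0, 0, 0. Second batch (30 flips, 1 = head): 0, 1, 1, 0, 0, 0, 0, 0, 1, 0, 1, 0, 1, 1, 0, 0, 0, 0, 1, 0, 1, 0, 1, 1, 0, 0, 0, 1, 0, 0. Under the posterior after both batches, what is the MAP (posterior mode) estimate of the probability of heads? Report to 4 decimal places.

0.3375

The Beta prior is conjugate to a Binomial/Bernoulli likelihood; the update adds successes to α and failures to β.
After batch 1: Beta(7.1+2, 4.5+15) = Beta(9.1, 19.5).
After batch 2: Beta(9.1+11, 19.5+19) = Beta(20.1, 38.5).
Mode of Beta(a,b) for a,b>1 is (a−1)/(a+b−2) = 19.1/56.6 = 0.3375.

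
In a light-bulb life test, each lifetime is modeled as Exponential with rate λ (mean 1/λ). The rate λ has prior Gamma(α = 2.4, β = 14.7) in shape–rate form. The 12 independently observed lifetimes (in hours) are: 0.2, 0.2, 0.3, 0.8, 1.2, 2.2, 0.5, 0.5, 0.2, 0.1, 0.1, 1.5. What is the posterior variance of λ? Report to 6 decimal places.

With a Gamma(shape α, rate β) prior on the exponential rate λ, the posterior after n observations with total T = Σxᵢ is Gamma(α+n, β+T).
Sum of observations T = 7.8 hours; n = 12.
Posterior: Gamma(2.4+12, 14.7+7.8) = Gamma(14.4, 22.5).
Var = α/β² = 0.028444.

0.028444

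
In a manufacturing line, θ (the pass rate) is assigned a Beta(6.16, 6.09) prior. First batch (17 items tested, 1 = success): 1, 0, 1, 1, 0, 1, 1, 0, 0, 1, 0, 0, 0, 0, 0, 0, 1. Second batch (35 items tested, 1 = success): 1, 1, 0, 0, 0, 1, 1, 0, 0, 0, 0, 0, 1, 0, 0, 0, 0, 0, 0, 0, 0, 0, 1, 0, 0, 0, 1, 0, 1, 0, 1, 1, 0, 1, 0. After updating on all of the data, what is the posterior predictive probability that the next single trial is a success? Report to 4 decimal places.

0.3760

The Beta prior is conjugate to a Binomial/Bernoulli likelihood; the update adds successes to α and failures to β.
After batch 1: Beta(6.16+7, 6.09+10) = Beta(13.16, 16.09).
After batch 2: Beta(13.16+11, 16.09+24) = Beta(24.16, 40.09).
For a single future Bernoulli trial, P(success | data) = α/(α+β) = 0.3760.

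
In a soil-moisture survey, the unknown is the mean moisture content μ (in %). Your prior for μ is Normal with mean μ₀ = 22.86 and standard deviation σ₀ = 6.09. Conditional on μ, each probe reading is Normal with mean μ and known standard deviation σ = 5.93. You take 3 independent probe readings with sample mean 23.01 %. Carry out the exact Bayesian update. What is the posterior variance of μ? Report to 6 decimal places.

For Normal data with known variance σ², a Normal(μ₀, σ₀²) prior on μ is conjugate. Posterior precision = 1/σ₀² + n/σ²; posterior mean is the precision-weighted average of μ₀ and x̄.
σ₀² = 6.09² = 37.0881, σ² = 5.93² = 35.1649; σ² + n·σ₀² = 35.1649 + 3·37.0881 = 146.4292.
Posterior precision = 1/σ₀² + n/σ² = 1/37.0881 + 3/35.1649 = (σ² + n·σ₀²)/(σ₀²σ²) = 146.4292/(37.0881·35.1649); posterior variance σₙ² = σ₀²σ²/(σ² + n·σ₀²) = 37.0881·35.1649/146.4292 = 8.906689.

8.906689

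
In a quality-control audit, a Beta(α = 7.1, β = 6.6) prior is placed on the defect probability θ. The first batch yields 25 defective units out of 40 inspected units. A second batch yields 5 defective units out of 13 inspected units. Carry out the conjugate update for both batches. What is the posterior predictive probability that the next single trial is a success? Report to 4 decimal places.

0.5562

The Beta prior is conjugate to a Binomial/Bernoulli likelihood; the update adds successes to α and failures to β.
After batch 1: Beta(7.1+25, 6.6+15) = Beta(32.1, 21.6).
After batch 2: Beta(32.1+5, 21.6+8) = Beta(37.1, 29.6).
For a single future Bernoulli trial, P(success | data) = α/(α+β) = 0.5562.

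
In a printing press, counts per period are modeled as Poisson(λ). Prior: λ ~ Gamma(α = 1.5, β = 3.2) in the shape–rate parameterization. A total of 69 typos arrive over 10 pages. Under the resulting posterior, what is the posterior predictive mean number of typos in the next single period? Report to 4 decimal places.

With a Gamma(shape α, rate β) prior, the Poisson likelihood is conjugate: the posterior is Gamma(α + ΣXᵢ, β + n).
Posterior: Gamma(α+S, β+n) = Gamma(1.5+69, 3.2+10) = Gamma(70.5, 13.2).
The predictive distribution for one future period is NegBinom with mean α/β = 5.3409.

5.3409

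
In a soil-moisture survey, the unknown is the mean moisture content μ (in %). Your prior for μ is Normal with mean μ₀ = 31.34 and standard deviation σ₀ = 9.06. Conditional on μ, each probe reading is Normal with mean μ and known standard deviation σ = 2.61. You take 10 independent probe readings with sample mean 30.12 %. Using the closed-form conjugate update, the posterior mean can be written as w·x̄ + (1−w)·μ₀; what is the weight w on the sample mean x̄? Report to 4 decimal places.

0.9918

For Normal data with known variance σ², a Normal(μ₀, σ₀²) prior on μ is conjugate. Posterior precision = 1/σ₀² + n/σ²; posterior mean is the precision-weighted average of μ₀ and x̄.
σ₀² = 9.06² = 82.0836, σ² = 2.61² = 6.8121. Prior precision 1/σ₀² = 1/82.0836; data precision n/σ² = 10/6.8121.
w = (n/σ²)/(1/σ₀² + n/σ²) = n·σ₀²/(σ² + n·σ₀²) = 10·82.0836/(6.8121 + 10·82.0836) = 820.836/827.6481 = 0.9918.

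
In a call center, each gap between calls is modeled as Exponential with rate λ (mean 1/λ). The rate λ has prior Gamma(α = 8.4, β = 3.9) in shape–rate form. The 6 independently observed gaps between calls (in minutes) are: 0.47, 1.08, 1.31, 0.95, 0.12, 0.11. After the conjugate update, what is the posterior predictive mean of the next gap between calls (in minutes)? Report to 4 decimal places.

0.5925

With a Gamma(shape α, rate β) prior on the exponential rate λ, the posterior after n observations with total T = Σxᵢ is Gamma(α+n, β+T).
Sum of observations T = 4.04 minutes; n = 6.
Posterior: Gamma(8.4+6, 3.9+4.04) = Gamma(14.4, 7.94).
The predictive distribution for the next observation is Lomax; its mean is β/(α−1) = 7.94/13.4 = 0.5925.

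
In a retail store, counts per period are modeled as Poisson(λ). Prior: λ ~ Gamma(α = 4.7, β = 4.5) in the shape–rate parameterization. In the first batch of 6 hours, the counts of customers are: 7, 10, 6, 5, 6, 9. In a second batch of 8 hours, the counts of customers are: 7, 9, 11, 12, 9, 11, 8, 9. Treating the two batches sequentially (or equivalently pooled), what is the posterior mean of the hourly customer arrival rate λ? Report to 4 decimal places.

With a Gamma(shape α, rate β) prior, the Poisson likelihood is conjugate: the posterior is Gamma(α + ΣXᵢ, β + n).
Batch 1: sum of counts S = 43 over n = 6 hours.
After batch 1: Gamma(α+S, β+n) = Gamma(4.7+43, 4.5+6) = Gamma(47.7, 10.5).
Batch 2: sum of counts S = 76 over n = 8 hours.
After batch 2: Gamma(α+S, β+n) = Gamma(47.7+76, 10.5+8) = Gamma(123.7, 18.5).
Posterior mean = α/β = 123.7/18.5 = 6.6865.

6.6865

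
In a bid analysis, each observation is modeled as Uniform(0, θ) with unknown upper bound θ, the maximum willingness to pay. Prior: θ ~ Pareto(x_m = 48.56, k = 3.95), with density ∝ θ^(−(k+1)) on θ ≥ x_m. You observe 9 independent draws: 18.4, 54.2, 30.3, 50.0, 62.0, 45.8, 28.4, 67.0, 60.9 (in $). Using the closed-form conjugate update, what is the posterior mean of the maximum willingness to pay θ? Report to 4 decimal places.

A Pareto(scale x_m, shape k) prior on the upper bound θ of Uniform(0, θ) is conjugate: posterior is Pareto(max(x_m, max xᵢ), k + n).
Sample maximum = 67.0; prior scale x_m = 48.56 → posterior scale = max = 67.00.
Posterior shape = 3.95 + 9 = 12.95.
E[θ|data] = k·x_m/(k−1) = 12.95·67.00/11.95 = 72.6067.

72.6067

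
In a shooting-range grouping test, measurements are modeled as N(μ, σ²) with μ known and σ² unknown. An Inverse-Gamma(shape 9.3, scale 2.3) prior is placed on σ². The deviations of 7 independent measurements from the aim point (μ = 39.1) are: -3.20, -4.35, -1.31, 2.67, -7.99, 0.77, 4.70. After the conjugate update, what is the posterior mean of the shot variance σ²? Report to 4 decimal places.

With known mean μ and an Inverse-Gamma(α, β) prior on σ², the Normal likelihood is conjugate: posterior is Inv-Gamma(α + n/2, β + Σ(xᵢ−μ)²/2).
Σ(xᵢ−μ)² = (-3.20)² + (-4.35)² + (-1.31)² + (2.67)² + (-7.99)² + (0.77)² + (4.70)² = 124.5305.
Posterior: Inv-Gamma(9.3 + 7/2, 2.3 + 124.5305/2) = Inv-Gamma(12.80, 64.56525).
E[σ²|data] = β/(α−1) = 64.56525/11.80 = 5.4716.

5.4716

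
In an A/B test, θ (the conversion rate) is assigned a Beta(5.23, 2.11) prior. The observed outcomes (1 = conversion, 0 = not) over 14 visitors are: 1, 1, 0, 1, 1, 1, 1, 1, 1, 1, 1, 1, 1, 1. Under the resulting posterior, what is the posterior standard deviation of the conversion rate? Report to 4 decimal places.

0.0747

The Beta prior is conjugate to a Binomial/Bernoulli likelihood; the update adds successes to α and failures to β.
Posterior: Beta(α+k, β+n−k) = Beta(5.23+13, 2.11+1) = Beta(18.23, 3.11).
Var = αβ/((α+β)²(α+β+1)) = 18.23·3.11/(21.34²·22.34) = 0.00557282; SD = √0.00557282 = 0.0747.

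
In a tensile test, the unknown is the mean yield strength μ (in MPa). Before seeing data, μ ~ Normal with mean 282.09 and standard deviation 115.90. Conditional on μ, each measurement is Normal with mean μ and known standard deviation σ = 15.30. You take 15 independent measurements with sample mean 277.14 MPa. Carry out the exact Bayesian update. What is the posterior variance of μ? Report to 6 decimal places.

15.587890

For Normal data with known variance σ², a Normal(μ₀, σ₀²) prior on μ is conjugate. Posterior precision = 1/σ₀² + n/σ²; posterior mean is the precision-weighted average of μ₀ and x̄.
σ₀² = 115.90² = 13432.81, σ² = 15.30² = 234.09; σ² + n·σ₀² = 234.09 + 15·13432.81 = 201726.24.
Posterior precision = 1/σ₀² + n/σ² = 1/13432.81 + 15/234.09 = (σ² + n·σ₀²)/(σ₀²σ²) = 201726.24/(13432.81·234.09); posterior variance σₙ² = σ₀²σ²/(σ² + n·σ₀²) = 13432.81·234.09/201726.24 = 15.587890.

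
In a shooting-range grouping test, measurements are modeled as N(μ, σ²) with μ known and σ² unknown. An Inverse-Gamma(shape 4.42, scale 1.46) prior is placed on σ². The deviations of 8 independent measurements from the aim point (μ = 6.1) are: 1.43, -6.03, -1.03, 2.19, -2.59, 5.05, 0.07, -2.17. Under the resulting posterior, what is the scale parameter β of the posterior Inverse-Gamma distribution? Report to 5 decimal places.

42.05360

With known mean μ and an Inverse-Gamma(α, β) prior on σ², the Normal likelihood is conjugate: posterior is Inv-Gamma(α + n/2, β + Σ(xᵢ−μ)²/2).
Σ(xᵢ−μ)² = (1.43)² + (-6.03)² + (-1.03)² + (2.19)² + (-2.59)² + (5.05)² + (0.07)² + (-2.17)² = 81.1872.
Posterior: Inv-Gamma(4.42 + 8/2, 1.46 + 81.1872/2) = Inv-Gamma(8.42, 42.05360).
Posterior β = 42.05360.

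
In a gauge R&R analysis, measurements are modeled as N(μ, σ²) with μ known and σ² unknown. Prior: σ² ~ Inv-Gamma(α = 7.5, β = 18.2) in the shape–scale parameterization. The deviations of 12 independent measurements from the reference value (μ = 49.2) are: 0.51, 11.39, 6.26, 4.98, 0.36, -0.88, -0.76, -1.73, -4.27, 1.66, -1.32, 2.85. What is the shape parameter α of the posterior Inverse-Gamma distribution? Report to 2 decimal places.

With known mean μ and an Inverse-Gamma(α, β) prior on σ², the Normal likelihood is conjugate: posterior is Inv-Gamma(α + n/2, β + Σ(xᵢ−μ)²/2).
Σ(xᵢ−μ)² = (0.51)² + (11.39)² + (6.26)² + (4.98)² + (0.36)² + (-0.88)² + (-0.76)² + (-1.73)² + (-4.27)² + (1.66)² + (-1.32)² + (2.85)² = 229.3081.
Posterior: Inv-Gamma(7.5 + 12/2, 18.2 + 229.3081/2) = Inv-Gamma(13.50, 132.85405).
Posterior α = 13.50.

13.50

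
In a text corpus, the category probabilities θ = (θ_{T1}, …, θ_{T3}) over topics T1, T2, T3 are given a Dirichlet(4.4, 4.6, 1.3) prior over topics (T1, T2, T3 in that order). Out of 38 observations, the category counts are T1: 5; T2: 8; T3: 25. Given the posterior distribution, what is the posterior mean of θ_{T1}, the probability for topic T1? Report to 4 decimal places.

0.1946

The Dirichlet prior is conjugate to the Multinomial likelihood: each posterior αⱼ = prior αⱼ + observed count nⱼ.
Posterior concentration: (9.4, 12.6, 26.3), total = 48.3.
E[θ_{T1}|data] = α_{T1}/Σα = 9.4/48.3 = 0.1946.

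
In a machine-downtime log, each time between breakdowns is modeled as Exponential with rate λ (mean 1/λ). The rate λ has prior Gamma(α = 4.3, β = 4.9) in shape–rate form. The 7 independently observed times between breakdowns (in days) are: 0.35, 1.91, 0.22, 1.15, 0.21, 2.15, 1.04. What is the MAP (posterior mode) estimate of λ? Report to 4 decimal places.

0.8634

With a Gamma(shape α, rate β) prior on the exponential rate λ, the posterior after n observations with total T = Σxᵢ is Gamma(α+n, β+T).
Sum of observations T = 7.03 days; n = 7.
Posterior: Gamma(4.3+7, 4.9+7.03) = Gamma(11.3, 11.93).
Mode = (α−1)/β = 0.8634.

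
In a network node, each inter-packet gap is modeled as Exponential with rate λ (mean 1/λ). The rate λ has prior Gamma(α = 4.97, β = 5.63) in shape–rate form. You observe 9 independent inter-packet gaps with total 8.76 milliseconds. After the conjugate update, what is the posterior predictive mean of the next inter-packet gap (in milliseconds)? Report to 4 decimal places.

1.1095

With a Gamma(shape α, rate β) prior on the exponential rate λ, the posterior after n observations with total T = Σxᵢ is Gamma(α+n, β+T).
Posterior: Gamma(4.97+9, 5.63+8.76) = Gamma(13.97, 14.39).
The predictive distribution for the next observation is Lomax; its mean is β/(α−1) = 14.39/12.97 = 1.1095.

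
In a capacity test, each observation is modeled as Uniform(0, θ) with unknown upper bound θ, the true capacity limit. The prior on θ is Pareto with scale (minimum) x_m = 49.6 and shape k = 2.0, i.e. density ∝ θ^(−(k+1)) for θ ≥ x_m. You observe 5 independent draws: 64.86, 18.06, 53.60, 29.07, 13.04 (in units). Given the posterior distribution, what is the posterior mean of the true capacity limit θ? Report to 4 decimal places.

A Pareto(scale x_m, shape k) prior on the upper bound θ of Uniform(0, θ) is conjugate: posterior is Pareto(max(x_m, max xᵢ), k + n).
Sample maximum = 64.86; prior scale x_m = 49.6 → posterior scale = max = 64.86.
Posterior shape = 2.0 + 5 = 7.0.
E[θ|data] = k·x_m/(k−1) = 7.0·64.86/6.0 = 75.6700.

75.6700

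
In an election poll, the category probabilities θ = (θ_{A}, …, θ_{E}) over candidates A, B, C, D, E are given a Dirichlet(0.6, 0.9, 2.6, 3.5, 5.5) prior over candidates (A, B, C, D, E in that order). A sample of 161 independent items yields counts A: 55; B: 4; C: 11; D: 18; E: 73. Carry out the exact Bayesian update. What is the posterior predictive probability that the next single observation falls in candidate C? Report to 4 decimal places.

0.0781

The Dirichlet prior is conjugate to the Multinomial likelihood: each posterior αⱼ = prior αⱼ + observed count nⱼ.
Posterior concentration: (55.6, 4.9, 13.6, 21.5, 78.5), total = 174.1.
P(next = C | data) = α_{C}/Σα = 0.0781.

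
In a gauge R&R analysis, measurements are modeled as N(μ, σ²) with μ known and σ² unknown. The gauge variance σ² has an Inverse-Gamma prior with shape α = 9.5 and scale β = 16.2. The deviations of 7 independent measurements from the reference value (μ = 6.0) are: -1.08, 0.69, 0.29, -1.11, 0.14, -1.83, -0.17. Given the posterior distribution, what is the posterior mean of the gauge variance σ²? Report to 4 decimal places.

With known mean μ and an Inverse-Gamma(α, β) prior on σ², the Normal likelihood is conjugate: posterior is Inv-Gamma(α + n/2, β + Σ(xᵢ−μ)²/2).
Σ(xᵢ−μ)² = (-1.08)² + (0.69)² + (0.29)² + (-1.11)² + (0.14)² + (-1.83)² + (-0.17)² = 6.3561.
Posterior: Inv-Gamma(9.5 + 7/2, 16.2 + 6.3561/2) = Inv-Gamma(13.00, 19.37805).
E[σ²|data] = β/(α−1) = 19.37805/12.00 = 1.6148.

1.6148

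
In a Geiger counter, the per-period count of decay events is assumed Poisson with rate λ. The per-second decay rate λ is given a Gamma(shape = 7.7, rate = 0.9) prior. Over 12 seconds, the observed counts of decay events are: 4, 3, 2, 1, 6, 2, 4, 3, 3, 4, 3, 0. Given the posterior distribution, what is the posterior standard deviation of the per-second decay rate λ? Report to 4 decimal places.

With a Gamma(shape α, rate β) prior, the Poisson likelihood is conjugate: the posterior is Gamma(α + ΣXᵢ, β + n).
Sum of counts S = 35 over n = 12 seconds.
Posterior: Gamma(α+S, β+n) = Gamma(7.7+35, 0.9+12) = Gamma(42.7, 12.9).
SD = √α/β = √42.7/12.9 = 0.5066.

0.5066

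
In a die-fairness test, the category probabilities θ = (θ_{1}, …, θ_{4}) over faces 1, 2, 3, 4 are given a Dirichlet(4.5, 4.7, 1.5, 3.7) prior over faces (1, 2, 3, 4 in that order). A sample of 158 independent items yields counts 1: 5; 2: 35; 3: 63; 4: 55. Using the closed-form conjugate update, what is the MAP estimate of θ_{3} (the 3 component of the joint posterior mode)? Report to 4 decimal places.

0.3771

The Dirichlet prior is conjugate to the Multinomial likelihood: each posterior αⱼ = prior αⱼ + observed count nⱼ.
Posterior concentration: (9.5, 39.7, 64.5, 58.7), total = 172.4.
Joint mode component: (α_{3}−1)/(Σα−K) = 63.5/168.4 = 0.3771.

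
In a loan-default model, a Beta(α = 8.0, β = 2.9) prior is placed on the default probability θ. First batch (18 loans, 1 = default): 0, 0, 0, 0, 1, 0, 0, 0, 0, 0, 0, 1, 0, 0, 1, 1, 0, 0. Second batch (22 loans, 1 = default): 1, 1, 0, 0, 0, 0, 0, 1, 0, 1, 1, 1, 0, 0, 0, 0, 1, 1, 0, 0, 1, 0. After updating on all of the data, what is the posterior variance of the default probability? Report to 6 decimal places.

The Beta prior is conjugate to a Binomial/Bernoulli likelihood; the update adds successes to α and failures to β.
After batch 1: Beta(8.0+4, 2.9+14) = Beta(12.0, 16.9).
After batch 2: Beta(12.0+9, 16.9+13) = Beta(21.0, 29.9).
Var = αβ/((α+β)²(α+β+1)) = 21.0·29.9/(50.9²·51.9) = 0.004670.

0.004670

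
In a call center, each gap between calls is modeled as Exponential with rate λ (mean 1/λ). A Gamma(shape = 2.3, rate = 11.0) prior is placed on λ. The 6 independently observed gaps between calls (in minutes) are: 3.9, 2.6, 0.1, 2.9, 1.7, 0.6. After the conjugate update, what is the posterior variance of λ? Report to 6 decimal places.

With a Gamma(shape α, rate β) prior on the exponential rate λ, the posterior after n observations with total T = Σxᵢ is Gamma(α+n, β+T).
Sum of observations T = 11.8 minutes; n = 6.
Posterior: Gamma(2.3+6, 11.0+11.8) = Gamma(8.3, 22.8).
Var = α/β² = 0.015966.

0.015966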